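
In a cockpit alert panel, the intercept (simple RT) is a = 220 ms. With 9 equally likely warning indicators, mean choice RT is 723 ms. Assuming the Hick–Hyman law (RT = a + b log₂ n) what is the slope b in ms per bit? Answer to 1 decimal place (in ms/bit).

b = (723 − 220) / log₂(9) = 503 / 3.1699 = 158.679 ms/bit.

158.7 ms/bit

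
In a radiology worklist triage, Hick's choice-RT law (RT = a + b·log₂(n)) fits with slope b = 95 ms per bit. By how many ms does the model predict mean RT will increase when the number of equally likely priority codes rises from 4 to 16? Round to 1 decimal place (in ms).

190.0 ms

Only the slope matters, since a is common to both: ΔRT = b·log₂(n₂/n₁).
log₂(16) − log₂(4) = log₂(16/4) = log₂(4) = 2.
ΔRT = 95 × 2.0000 = 190.000 ms.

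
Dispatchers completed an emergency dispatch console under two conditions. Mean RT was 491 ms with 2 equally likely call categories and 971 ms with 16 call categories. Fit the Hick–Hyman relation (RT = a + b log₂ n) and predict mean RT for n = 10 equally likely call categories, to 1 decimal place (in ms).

862.5 ms

RT is linear in log₂ n, so two points fix the line:
  b = (971 − 491) / (log₂ 16 − log₂ 2) = 480 / (4 − 1) = 160.000 ms/bit
  a = 491 − 160.000 × 1 = 331.000 ms
Then RT(10) = 331.000 + 160.000 × log₂ 10 = 331.000 + 160.000 × 3.3219 ≈ 862.508 ms.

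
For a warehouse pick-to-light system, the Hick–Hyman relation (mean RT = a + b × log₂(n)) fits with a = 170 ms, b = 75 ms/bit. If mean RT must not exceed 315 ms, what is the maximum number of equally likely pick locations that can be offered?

3

Information budget: (315 − 170)/75 = 1.9333 bits, so n ≤ 2^1.9333 = 3.819 → at most 3.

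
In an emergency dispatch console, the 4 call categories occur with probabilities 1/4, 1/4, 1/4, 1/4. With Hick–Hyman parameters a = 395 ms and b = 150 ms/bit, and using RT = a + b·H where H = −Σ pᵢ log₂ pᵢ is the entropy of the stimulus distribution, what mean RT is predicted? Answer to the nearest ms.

695 ms

Each term −pᵢ log₂ pᵢ: 0.25·2 + 0.25·2 + 0.25·2 + 0.25·2; summed, H = 2.000 bits.
Mean RT = a + bH = 395 + 150·2.000 = 695.00 ms.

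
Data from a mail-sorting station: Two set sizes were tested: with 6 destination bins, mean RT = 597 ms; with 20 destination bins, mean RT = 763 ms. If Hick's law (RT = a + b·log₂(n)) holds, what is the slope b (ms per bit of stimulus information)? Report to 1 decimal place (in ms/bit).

The slope on a log₂ axis is (763 − 597) / (4.3219 − 2.5850) = 95.569 ms/bit.

95.6 ms/bit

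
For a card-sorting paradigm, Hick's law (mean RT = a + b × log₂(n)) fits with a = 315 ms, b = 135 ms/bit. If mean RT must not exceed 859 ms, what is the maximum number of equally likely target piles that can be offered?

16

Information budget: (859 − 315)/135 = 4.0296 bits, so n ≤ 2^4.0296 = 16.332 → at most 16.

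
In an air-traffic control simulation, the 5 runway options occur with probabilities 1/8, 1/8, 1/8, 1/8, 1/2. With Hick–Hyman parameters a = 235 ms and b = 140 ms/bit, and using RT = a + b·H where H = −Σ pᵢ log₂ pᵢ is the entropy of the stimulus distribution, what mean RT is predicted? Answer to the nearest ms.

515 ms

Each term −pᵢ log₂ pᵢ: 0.125·3 + 0.125·3 + 0.125·3 + 0.125·3 + 0.5·1; summed, H = 2.000 bits.
Mean RT = a + bH = 235 + 140·2.000 = 515.00 ms.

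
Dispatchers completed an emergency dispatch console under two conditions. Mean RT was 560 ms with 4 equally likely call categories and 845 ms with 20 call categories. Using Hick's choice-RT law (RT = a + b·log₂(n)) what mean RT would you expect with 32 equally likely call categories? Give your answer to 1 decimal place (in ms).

928.2 ms

With log₂ n on the abscissa the relation is linear; from the two conditions:
  b = (845 − 560) / (log₂ 20 − log₂ 4) = 285 / (4.3219 − 2) = 122.743 ms/bit
  a = 560 − 122.743 × 2 = 314.514 ms
Then RT(32) = 314.514 + 122.743 × log₂ 32 = 314.514 + 122.743 × 5 ≈ 928.228 ms.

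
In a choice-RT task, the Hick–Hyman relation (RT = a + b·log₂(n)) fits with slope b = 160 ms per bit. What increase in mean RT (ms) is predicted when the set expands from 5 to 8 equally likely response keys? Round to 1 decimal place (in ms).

Only the slope matters, since a is common to both: ΔRT = b·log₂(n₂/n₁).
log₂(8) − log₂(5) = 3 − 2.3219 = 0.6781.
ΔRT = 160 × 0.6781 = 108.492 ms.

108.5 ms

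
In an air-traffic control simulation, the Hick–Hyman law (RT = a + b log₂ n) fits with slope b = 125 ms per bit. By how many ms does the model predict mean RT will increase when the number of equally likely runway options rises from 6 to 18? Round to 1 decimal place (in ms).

ΔRT = (a + b log₂ n₂) − (a + b log₂ n₁) = b·(log₂ n₂ − log₂ n₁).
log₂(18) − log₂(6) = 4.1699 − 2.5850 = 1.5850.
ΔRT = 125 × 1.5850 = 198.120 ms.

198.1 ms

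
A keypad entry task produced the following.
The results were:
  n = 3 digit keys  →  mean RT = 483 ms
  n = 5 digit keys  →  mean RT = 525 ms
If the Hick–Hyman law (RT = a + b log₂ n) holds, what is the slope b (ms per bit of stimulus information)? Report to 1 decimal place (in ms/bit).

57.0 ms/bit

The slope on a log₂ axis is (525 − 483) / (2.3219 − 1.5850) = 56.990 ms/bit.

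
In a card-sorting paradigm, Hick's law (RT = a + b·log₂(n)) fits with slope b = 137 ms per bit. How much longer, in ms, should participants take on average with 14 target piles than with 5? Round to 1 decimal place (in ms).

203.5 ms

ΔRT = (a + b log₂ n₂) − (a + b log₂ n₁) = b·(log₂ n₂ − log₂ n₁).
log₂(14) − log₂(5) = 3.8074 − 2.3219 = 1.4854.
ΔRT = 137 × 1.4854 = 203.503 ms.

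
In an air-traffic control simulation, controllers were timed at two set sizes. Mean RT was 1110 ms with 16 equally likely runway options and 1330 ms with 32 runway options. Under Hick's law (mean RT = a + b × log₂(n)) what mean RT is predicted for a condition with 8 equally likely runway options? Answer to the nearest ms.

890 ms

Fit slope and intercept:
  b = (1330 − 1110) / (log₂ 32 − log₂ 16) = 220 / (5 − 4) = 220 ms/bit
  a = 1110 − 220 × 4 = 230 ms
Then RT(8) = 230 + 220 × log₂ 8 = 230 + 220 × 3 ≈ 890.000 ms.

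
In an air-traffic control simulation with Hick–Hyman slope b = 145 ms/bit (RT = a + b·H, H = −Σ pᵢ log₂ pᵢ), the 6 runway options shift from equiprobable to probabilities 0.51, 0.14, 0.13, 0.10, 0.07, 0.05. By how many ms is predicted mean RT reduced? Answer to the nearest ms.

71 ms

The RT saving is b·ΔH. Equiprobable H₀ = log₂(6) = 2.5850 bits; with the given probabilities H = 2.0920 bits.
b·(H₀ − H) = 145 × (2.5850 − 2.0920) = 71.48 ms.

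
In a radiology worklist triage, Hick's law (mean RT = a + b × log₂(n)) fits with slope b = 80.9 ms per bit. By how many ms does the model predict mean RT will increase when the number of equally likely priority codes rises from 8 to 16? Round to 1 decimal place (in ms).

ΔRT = (a + b log₂ n₂) − (a + b log₂ n₁) = b·(log₂ n₂ − log₂ n₁).
log₂(16) − log₂(8) = log₂(16/8) = log₂(2) = 1.
ΔRT = 80.9 × 1.0000 = 80.900 ms.

80.9 ms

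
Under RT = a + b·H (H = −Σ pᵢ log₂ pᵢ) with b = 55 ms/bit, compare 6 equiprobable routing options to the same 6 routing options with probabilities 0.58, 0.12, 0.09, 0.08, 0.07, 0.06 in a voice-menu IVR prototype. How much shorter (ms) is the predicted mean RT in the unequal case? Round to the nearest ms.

36 ms

The RT saving is b·ΔH. Equiprobable H₀ = log₂(6) = 2.5850 bits; with the given probabilities H = 1.9391 bits.
b·(H₀ − H) = 55 × (2.5850 − 1.9391) = 35.52 ms.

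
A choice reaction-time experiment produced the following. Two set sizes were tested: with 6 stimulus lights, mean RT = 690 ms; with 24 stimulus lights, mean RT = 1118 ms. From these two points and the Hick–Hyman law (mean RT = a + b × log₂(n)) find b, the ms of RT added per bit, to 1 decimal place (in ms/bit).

214.0 ms/bit

Slope: b = (1118 − 690) / (log₂ 24 − log₂ 6) = 428/2.0000 = 214.000 ms/bit.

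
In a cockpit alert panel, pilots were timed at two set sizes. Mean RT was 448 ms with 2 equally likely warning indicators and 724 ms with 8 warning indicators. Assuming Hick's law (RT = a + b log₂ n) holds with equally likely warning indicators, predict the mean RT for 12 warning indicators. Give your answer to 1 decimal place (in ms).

804.7 ms

Fit slope and intercept:
  b = (724 − 448) / (log₂ 8 − log₂ 2) = 276 / (3 − 1) = 138.000 ms/bit
  a = 448 − 138.000 × 1 = 310.000 ms
Then RT(12) = 310.000 + 138.000 × log₂ 12 = 310.000 + 138.000 × 3.5850 ≈ 804.725 ms.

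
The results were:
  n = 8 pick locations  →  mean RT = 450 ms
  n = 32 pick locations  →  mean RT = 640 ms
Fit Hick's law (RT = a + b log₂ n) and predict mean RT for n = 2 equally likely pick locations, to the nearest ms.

260 ms

Solve the two-equation system in a and b:
  b = (640 − 450) / (log₂ 32 − log₂ 8) = 190 / (5 − 3) = 95 ms/bit
  a = 450 − 95 × 3 = 165 ms
Then RT(2) = 165 + 95 × log₂ 2 = 165 + 95 × 1 ≈ 260.000 ms.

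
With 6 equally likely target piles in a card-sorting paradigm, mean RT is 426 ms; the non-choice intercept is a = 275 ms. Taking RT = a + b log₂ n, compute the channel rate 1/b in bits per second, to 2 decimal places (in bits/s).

b = (426 − 275)/log₂ 6 = 151/2.5850 = 58.415 ms per bit = 0.05841 s/bit; the reciprocal is 17.119 bits/s.

17.12 bits/s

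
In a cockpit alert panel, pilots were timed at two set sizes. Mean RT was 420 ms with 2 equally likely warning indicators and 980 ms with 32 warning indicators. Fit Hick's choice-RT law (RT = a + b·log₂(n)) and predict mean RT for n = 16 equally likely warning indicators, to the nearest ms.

RT is linear in log₂ n, so two points fix the line:
  b = (980 − 420) / (log₂ 32 − log₂ 2) = 560 / (5 − 1) = 140 ms/bit
  a = 420 − 140 × 1 = 280 ms
Then RT(16) = 280 + 140 × log₂ 16 = 280 + 140 × 4 ≈ 840.000 ms.

840 ms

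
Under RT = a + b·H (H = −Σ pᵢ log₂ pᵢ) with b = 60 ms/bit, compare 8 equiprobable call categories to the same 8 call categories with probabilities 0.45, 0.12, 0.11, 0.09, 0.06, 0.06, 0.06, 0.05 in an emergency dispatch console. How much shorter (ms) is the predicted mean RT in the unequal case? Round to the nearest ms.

The RT saving is b·ΔH. Equiprobable H₀ = log₂(8) = 3.0000 bits; with the given probabilities H = 2.4951 bits.
b·(H₀ − H) = 60 × (3.0000 − 2.4951) = 30.29 ms.

30 ms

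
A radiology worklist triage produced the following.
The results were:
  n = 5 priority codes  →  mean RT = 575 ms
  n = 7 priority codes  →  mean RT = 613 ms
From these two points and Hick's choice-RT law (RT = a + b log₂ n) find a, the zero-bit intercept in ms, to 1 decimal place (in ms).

b = (RT₂ − RT₁)/(log₂ n₂ − log₂ n₁) = (613 − 575)/(2.8074 − 2.3219) = 78.282 ms/bit.
Intercept: a = 575 − 78.282·log₂(5) = 393.236 ms.

393.2 ms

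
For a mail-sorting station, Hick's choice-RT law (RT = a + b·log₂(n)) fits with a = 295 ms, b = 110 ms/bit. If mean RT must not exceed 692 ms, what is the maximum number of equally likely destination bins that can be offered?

Information budget: (692 − 295)/110 = 3.6091 bits, so n ≤ 2^3.6091 = 12.202 → at most 12.

12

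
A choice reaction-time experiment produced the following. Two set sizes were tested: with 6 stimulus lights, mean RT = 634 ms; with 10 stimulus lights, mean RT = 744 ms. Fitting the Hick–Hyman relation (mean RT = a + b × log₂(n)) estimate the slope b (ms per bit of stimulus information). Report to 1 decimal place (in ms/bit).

The slope on a log₂ axis is (744 − 634) / (3.3219 − 2.5850) = 149.261 ms/bit.

149.3 ms/bit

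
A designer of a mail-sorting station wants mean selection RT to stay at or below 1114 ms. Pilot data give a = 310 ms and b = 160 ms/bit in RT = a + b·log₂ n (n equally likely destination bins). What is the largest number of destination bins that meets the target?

32

160·log₂ n ≤ 1114 − 310 = 804, giving log₂ n ≤ 5.0250 and n ≤ 32.559. The largest whole number is 32.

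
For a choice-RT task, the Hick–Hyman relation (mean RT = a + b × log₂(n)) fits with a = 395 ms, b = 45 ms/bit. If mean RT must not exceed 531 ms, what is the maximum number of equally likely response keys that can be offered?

8

45·log₂ n ≤ 531 − 395 = 136, giving log₂ n ≤ 3.0222 and n ≤ 8.124. The largest whole number is 8.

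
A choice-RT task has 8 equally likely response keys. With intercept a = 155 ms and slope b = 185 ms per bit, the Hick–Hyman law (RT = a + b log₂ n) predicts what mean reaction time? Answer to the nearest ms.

log₂(8) = 3 bits, so RT = 155 + 185 × 3 ≈ 710.000 ms.

710 ms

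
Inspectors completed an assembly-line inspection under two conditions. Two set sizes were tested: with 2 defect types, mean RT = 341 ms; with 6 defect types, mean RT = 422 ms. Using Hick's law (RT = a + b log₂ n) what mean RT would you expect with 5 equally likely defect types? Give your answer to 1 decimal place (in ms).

408.6 ms

With log₂ n on the abscissa the relation is linear; from the two conditions:
  b = (422 − 341) / (log₂ 6 − log₂ 2) = 81 / (2.5850 − 1) = 51.105 ms/bit
  a = 341 − 51.105 × 1 = 289.895 ms
Then RT(5) = 289.895 + 51.105 × log₂ 5 = 289.895 + 51.105 × 2.3219 ≈ 408.558 ms.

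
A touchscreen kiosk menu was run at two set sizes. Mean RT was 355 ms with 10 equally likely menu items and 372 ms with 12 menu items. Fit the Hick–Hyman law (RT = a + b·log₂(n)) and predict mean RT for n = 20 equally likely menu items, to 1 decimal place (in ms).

419.6 ms

Solve the two-equation system in a and b:
  b = (372 − 355) / (log₂ 12 − log₂ 10) = 17 / (3.5850 − 3.3219) = 64.630 ms/bit
  a = 355 − 64.630 × 3.3219 = 140.303 ms
Then RT(20) = 140.303 + 64.630 × log₂ 20 = 140.303 + 64.630 × 4.3219 ≈ 419.630 ms.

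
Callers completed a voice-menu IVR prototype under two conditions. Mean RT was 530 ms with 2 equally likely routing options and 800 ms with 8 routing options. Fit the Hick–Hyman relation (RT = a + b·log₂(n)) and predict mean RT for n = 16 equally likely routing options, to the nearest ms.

With log₂ n on the abscissa the relation is linear; from the two conditions:
  b = (800 − 530) / (log₂ 8 − log₂ 2) = 270 / (3 − 1) = 135 ms/bit
  a = 530 − 135 × 1 = 395 ms
Then RT(16) = 395 + 135 × log₂ 16 = 395 + 135 × 4 ≈ 935.000 ms.

935 ms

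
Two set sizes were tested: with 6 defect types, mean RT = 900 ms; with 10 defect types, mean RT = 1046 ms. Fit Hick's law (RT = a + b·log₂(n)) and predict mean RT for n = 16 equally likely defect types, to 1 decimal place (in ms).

Fit slope and intercept:
  b = (1046 − 900) / (log₂ 10 − log₂ 6) = 146 / (3.3219 − 2.5850) = 198.110 ms/bit
  a = 900 − 198.110 × 2.5850 = 387.894 ms
Then RT(16) = 387.894 + 198.110 × log₂ 16 = 387.894 + 198.110 × 4 ≈ 1180.333 ms.

1180.3 ms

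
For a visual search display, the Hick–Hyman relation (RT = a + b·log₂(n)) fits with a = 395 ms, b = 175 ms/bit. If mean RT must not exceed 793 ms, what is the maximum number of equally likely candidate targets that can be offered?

175·log₂ n ≤ 793 − 395 = 398, giving log₂ n ≤ 2.2743 and n ≤ 4.838. The largest whole number is 4.

4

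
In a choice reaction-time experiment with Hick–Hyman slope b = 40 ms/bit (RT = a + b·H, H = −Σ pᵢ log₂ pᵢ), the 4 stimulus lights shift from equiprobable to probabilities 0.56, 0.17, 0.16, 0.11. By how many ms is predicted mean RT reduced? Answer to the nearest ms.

13 ms

The RT saving is b·ΔH. Equiprobable H₀ = log₂(4) = 2.0000 bits; with the given probabilities H = 1.6763 bits.
b·(H₀ − H) = 40 × (2.0000 − 1.6763) = 12.95 ms.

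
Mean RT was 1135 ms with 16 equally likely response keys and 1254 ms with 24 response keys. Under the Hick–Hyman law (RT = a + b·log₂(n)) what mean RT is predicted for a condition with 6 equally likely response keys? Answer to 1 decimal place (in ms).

847.1 ms

RT is linear in log₂ n, so two points fix the line:
  b = (1254 − 1135) / (log₂ 24 − log₂ 16) = 119 / (4.5850 − 4) = 203.432 ms/bit
  a = 1135 − 203.432 × 4 = 321.273 ms
Then RT(6) = 321.273 + 203.432 × log₂ 6 = 321.273 + 203.432 × 2.5850 ≈ 847.136 ms.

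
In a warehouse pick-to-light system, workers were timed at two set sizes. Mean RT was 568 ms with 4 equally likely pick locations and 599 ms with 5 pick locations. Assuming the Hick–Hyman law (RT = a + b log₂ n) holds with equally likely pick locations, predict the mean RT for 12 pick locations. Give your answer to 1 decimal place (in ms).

With log₂ n on the abscissa the relation is linear; from the two conditions:
  b = (599 − 568) / (log₂ 5 − log₂ 4) = 31 / (2.3219 − 2) = 96.295 ms/bit
  a = 568 − 96.295 × 2 = 375.410 ms
Then RT(12) = 375.410 + 96.295 × log₂ 12 = 375.410 + 96.295 × 3.5850 ≈ 720.624 ms.

720.6 ms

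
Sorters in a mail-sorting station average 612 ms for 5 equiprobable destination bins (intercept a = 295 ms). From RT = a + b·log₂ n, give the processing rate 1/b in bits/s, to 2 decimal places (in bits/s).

7.32 bits/s

b = (612 − 295)/log₂ 5 = 317/2.3219 = 136.524 ms per bit = 0.13652 s/bit; the reciprocal is 7.325 bits/s.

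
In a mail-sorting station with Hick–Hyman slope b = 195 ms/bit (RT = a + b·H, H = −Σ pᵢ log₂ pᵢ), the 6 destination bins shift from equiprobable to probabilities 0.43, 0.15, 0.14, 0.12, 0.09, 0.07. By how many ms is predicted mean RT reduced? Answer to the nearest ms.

Equiprobable entropy H₀ = log₂ 6 = 2.5850 bits.
Skewed entropy H = −Σ pᵢ log₂ pᵢ = 2.2795 bits.
ΔRT = b·(H₀ − H) = 195 × 0.3055 = 59.57 ms.

60 ms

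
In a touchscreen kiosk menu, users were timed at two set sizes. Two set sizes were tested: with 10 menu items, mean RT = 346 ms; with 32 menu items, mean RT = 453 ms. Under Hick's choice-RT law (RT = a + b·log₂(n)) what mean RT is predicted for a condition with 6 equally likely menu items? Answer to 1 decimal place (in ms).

299.0 ms

With log₂ n on the abscissa the relation is linear; from the two conditions:
  b = (453 − 346) / (log₂ 32 − log₂ 10) = 107 / (5 − 3.3219) = 63.764 ms/bit
  a = 346 − 63.764 × 3.3219 = 134.182 ms
Then RT(6) = 134.182 + 63.764 × log₂ 6 = 134.182 + 63.764 × 2.5850 ≈ 299.008 ms.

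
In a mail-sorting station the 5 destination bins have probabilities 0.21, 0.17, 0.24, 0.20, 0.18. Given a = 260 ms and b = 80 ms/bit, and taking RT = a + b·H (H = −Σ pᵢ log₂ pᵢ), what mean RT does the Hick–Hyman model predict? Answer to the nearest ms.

445 ms

Entropy contributions −pᵢ log₂ pᵢ: 0.4728, 0.4346, 0.4941, 0.4644, 0.4453; sum H = 2.3112 bits.
RT = a + bH = 260 + 80·2.3112 = 444.90 ms.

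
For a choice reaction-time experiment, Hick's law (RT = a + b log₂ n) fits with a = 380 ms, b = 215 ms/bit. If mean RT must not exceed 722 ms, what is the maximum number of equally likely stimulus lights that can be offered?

Information budget: (722 − 380)/215 = 1.5907 bits, so n ≤ 2^1.5907 = 3.012 → at most 3.

3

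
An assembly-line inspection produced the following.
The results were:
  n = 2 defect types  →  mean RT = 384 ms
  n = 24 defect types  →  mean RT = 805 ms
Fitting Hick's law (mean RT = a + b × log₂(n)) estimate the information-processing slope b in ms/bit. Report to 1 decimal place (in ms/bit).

117.4 ms/bit

Slope: b = (805 − 384) / (log₂ 24 − log₂ 2) = 421/3.5850 = 117.435 ms/bit.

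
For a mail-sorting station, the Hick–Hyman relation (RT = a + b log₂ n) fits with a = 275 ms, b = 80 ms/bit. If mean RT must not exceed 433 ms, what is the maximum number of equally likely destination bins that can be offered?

Set 275 + 80·log₂ n ≤ 433 → log₂ n ≤ (433 − 275)/80 = 1.9750.
So n ≤ 2^1.9750 = 3.931; the largest integer n is 3.

3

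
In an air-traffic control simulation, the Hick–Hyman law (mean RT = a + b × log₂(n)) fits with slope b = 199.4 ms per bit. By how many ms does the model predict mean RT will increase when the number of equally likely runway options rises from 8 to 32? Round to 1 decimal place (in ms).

398.8 ms

ΔRT = (a + b log₂ n₂) − (a + b log₂ n₁) = b·(log₂ n₂ − log₂ n₁).
log₂(32) − log₂(8) = log₂(32/8) = log₂(4) = 2.
ΔRT = 199.4 × 2.0000 = 398.800 ms.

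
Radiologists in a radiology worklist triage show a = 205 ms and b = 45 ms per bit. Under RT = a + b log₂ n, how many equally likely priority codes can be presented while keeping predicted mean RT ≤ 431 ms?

Information budget: (431 − 205)/45 = 5.0222 bits, so n ≤ 2^5.0222 = 32.497 → at most 32.

32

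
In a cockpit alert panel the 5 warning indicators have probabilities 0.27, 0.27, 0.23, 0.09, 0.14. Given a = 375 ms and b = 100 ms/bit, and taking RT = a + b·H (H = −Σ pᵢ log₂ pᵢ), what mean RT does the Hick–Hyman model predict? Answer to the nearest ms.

597 ms

Entropy contributions −pᵢ log₂ pᵢ: 0.5100, 0.5100, 0.4877, 0.3127, 0.3971; sum H = 2.2175 bits.
RT = a + bH = 375 + 100·2.2175 = 596.75 ms.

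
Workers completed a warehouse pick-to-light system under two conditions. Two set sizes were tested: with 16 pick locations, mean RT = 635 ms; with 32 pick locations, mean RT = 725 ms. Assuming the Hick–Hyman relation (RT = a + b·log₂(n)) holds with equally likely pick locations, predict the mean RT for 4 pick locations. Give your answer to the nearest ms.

455 ms

With log₂ n on the abscissa the relation is linear; from the two conditions:
  b = (725 − 635) / (log₂ 32 − log₂ 16) = 90 / (5 − 4) = 90 ms/bit
  a = 635 − 90 × 4 = 275 ms
Then RT(4) = 275 + 90 × log₂ 4 = 275 + 90 × 2 ≈ 455.000 ms.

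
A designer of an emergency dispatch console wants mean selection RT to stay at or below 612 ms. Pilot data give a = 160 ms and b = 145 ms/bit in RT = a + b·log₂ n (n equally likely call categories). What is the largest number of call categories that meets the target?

8

Information budget: (612 − 160)/145 = 3.1172 bits, so n ≤ 2^3.1172 = 8.677 → at most 8.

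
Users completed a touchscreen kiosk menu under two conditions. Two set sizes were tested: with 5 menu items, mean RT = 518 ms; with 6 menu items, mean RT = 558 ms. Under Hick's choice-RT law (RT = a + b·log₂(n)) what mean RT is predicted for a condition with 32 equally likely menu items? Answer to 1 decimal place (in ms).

Fit slope and intercept:
  b = (558 − 518) / (log₂ 6 − log₂ 5) = 40 / (2.5850 − 2.3219) = 152.071 ms/bit
  a = 518 − 152.071 × 2.3219 = 164.901 ms
Then RT(32) = 164.901 + 152.071 × log₂ 32 = 164.901 + 152.071 × 5 ≈ 925.258 ms.

925.3 ms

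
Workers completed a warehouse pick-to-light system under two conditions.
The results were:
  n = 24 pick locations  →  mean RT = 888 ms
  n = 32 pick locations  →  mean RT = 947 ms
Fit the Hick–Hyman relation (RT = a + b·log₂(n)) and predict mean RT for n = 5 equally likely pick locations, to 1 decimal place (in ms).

566.3 ms

Fit slope and intercept:
  b = (947 − 888) / (log₂ 32 − log₂ 24) = 59 / (5 − 4.5850) = 142.156 ms/bit
  a = 888 − 142.156 × 4.5850 = 236.221 ms
Then RT(5) = 236.221 + 142.156 × log₂ 5 = 236.221 + 142.156 × 2.3219 ≈ 566.296 ms.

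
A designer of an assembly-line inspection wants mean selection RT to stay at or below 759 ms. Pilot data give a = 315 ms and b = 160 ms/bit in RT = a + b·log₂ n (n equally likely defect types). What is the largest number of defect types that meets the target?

6

Information budget: (759 − 315)/160 = 2.7750 bits, so n ≤ 2^2.7750 = 6.845 → at most 6.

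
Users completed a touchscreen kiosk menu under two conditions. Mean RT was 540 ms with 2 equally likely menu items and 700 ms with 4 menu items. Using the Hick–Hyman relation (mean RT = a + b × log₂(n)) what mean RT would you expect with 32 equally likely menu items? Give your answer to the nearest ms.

1180 ms

Solve the two-equation system in a and b:
  b = (700 − 540) / (log₂ 4 − log₂ 2) = 160 / (2 − 1) = 160 ms/bit
  a = 540 − 160 × 1 = 380 ms
Then RT(32) = 380 + 160 × log₂ 32 = 380 + 160 × 5 ≈ 1180.000 ms.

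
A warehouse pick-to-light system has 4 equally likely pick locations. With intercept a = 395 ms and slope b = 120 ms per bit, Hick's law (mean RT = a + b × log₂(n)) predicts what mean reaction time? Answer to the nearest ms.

log₂(4) = 2 bits, so RT = 395 + 120 × 2 ≈ 635.000 ms.

635 ms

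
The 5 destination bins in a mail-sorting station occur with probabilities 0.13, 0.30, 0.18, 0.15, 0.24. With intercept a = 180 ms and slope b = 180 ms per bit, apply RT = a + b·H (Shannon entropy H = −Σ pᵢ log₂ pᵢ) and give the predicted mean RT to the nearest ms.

Entropy contributions −pᵢ log₂ pᵢ: 0.3826, 0.5211, 0.4453, 0.4105, 0.4941; sum H = 2.2537 bits.
RT = a + bH = 180 + 180·2.2537 = 585.67 ms.

586 ms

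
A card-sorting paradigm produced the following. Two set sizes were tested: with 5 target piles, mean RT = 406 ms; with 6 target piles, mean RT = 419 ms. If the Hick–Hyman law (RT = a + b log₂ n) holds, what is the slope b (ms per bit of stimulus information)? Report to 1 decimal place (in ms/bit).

49.4 ms/bit

Slope: b = (419 − 406) / (log₂ 6 − log₂ 5) = 13/0.2630 = 49.423 ms/bit.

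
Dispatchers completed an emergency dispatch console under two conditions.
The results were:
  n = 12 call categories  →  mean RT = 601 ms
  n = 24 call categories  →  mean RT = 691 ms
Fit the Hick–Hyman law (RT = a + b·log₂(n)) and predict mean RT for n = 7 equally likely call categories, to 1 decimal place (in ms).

531.0 ms

Solve the two-equation system in a and b:
  b = (691 − 601) / (log₂ 24 − log₂ 12) = 90 / (4.5850 − 3.5850) = 90.000 ms/bit
  a = 601 − 90.000 × 3.5850 = 278.353 ms
Then RT(7) = 278.353 + 90.000 × log₂ 7 = 278.353 + 90.000 × 2.8074 ≈ 531.015 ms.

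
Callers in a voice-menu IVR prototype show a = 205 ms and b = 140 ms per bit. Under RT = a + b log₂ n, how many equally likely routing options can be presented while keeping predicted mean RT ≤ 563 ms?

Information budget: (563 − 205)/140 = 2.5571 bits, so n ≤ 2^2.5571 = 5.885 → at most 5.

5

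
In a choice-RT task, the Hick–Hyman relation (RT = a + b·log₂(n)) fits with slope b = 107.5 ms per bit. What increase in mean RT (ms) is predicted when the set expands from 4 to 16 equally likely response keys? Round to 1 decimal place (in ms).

215.0 ms

ΔRT = (a + b log₂ n₂) − (a + b log₂ n₁) = b·(log₂ n₂ − log₂ n₁).
log₂(16) − log₂(4) = log₂(16/4) = log₂(4) = 2.
ΔRT = 107.5 × 2.0000 = 215.000 ms.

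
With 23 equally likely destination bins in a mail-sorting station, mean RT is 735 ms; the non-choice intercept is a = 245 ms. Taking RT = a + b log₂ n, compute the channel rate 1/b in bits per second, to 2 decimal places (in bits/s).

9.23 bits/s

Choice component = 735 − 245 = 490 ms over log₂(23) = 4.5236 bits.
b = 490 / 4.5236 = 108.322 ms/bit, so 1/b = 9.232 bits/s.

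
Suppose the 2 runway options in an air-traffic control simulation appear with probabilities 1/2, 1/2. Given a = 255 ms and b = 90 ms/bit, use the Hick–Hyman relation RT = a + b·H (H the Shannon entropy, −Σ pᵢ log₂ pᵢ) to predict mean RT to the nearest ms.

Each term −pᵢ log₂ pᵢ: 0.5·1 + 0.5·1; summed, H = 1.000 bits.
Mean RT = a + bH = 255 + 90·1.000 = 345.00 ms.

345 ms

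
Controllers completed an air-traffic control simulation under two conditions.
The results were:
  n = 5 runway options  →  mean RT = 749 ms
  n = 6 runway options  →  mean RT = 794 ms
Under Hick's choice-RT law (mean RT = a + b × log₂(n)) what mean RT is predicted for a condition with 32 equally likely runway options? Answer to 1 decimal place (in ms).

Fit slope and intercept:
  b = (794 − 749) / (log₂ 6 − log₂ 5) = 45 / (2.5850 − 2.3219) = 171.080 ms/bit
  a = 749 − 171.080 × 2.3219 = 351.764 ms
Then RT(32) = 351.764 + 171.080 × log₂ 32 = 351.764 + 171.080 × 5 ≈ 1207.165 ms.

1207.2 ms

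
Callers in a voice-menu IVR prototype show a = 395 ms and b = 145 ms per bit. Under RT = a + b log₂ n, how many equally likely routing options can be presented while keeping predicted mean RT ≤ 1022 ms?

20

Set 395 + 145·log₂ n ≤ 1022 → log₂ n ≤ (1022 − 395)/145 = 4.3241.
So n ≤ 2^4.3241 = 20.031; the largest integer n is 20.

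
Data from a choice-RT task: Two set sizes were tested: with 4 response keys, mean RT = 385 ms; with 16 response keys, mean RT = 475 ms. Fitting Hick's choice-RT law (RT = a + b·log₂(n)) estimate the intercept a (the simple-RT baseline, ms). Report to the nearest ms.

295 ms

The slope on a log₂ axis is (475 − 385) / (4 − 2) = 45 ms/bit.
Intercept: a = 385 − 45·log₂(4) = 295.000 ms.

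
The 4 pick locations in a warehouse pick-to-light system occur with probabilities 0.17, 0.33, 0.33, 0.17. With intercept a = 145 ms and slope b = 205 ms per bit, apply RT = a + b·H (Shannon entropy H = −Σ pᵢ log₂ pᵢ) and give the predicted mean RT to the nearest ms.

540 ms

Entropy contributions −pᵢ log₂ pᵢ: 0.4346, 0.5278, 0.5278, 0.4346; sum H = 1.9248 bits.
RT = a + bH = 145 + 205·1.9248 = 539.59 ms.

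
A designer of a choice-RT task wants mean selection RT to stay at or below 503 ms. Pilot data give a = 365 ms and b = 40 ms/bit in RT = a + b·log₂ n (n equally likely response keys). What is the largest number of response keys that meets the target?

Information budget: (503 − 365)/40 = 3.4500 bits, so n ≤ 2^3.4500 = 10.928 → at most 10.

10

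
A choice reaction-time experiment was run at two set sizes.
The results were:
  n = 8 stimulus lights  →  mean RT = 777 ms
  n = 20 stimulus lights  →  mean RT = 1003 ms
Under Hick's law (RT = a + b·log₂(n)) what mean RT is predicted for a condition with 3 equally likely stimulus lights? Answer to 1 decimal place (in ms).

RT is linear in log₂ n, so two points fix the line:
  b = (1003 − 777) / (log₂ 20 − log₂ 8) = 226 / (4.3219 − 3) = 170.962 ms/bit
  a = 777 − 170.962 × 3 = 264.113 ms
Then RT(3) = 264.113 + 170.962 × log₂ 3 = 264.113 + 170.962 × 1.5850 ≈ 535.082 ms.

535.1 ms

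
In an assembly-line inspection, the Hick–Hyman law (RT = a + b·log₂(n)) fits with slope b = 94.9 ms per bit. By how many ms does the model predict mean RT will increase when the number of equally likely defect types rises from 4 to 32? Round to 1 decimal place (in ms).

284.7 ms

Only the slope matters, since a is common to both: ΔRT = b·log₂(n₂/n₁).
log₂(32) − log₂(4) = log₂(32/4) = log₂(8) = 3.
ΔRT = 94.9 × 3.0000 = 284.700 ms.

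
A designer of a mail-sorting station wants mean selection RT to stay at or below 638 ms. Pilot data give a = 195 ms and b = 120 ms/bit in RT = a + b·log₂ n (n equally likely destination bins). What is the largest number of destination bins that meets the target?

Information budget: (638 − 195)/120 = 3.6917 bits, so n ≤ 2^3.6917 = 12.921 → at most 12.

12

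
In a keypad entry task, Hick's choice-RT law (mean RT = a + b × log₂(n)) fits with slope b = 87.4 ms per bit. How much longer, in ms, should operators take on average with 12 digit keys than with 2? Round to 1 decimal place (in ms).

ΔRT = (a + b log₂ n₂) − (a + b log₂ n₁) = b·(log₂ n₂ − log₂ n₁).
log₂(12) − log₂(2) = 3.5850 − 1 = 2.5850.
ΔRT = 87.4 × 2.5850 = 225.926 ms.

225.9 ms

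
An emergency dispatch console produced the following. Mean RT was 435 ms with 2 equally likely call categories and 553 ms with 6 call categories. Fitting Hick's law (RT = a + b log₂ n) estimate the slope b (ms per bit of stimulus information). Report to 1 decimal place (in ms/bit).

74.4 ms/bit

The slope on a log₂ axis is (553 − 435) / (2.5850 − 1) = 74.450 ms/bit.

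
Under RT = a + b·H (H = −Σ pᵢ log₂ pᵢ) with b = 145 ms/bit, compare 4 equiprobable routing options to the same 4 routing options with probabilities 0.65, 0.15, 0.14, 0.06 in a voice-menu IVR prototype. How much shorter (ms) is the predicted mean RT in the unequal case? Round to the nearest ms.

79 ms

The RT saving is b·ΔH. Equiprobable H₀ = log₂(4) = 2.0000 bits; with the given probabilities H = 1.4552 bits.
b·(H₀ − H) = 145 × (2.0000 − 1.4552) = 79.00 ms.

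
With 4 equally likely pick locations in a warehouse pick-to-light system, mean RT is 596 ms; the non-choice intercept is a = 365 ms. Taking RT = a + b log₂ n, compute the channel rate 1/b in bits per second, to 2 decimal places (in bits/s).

8.66 bits/s

b = (596 − 365)/log₂ 4 = 231/2 = 115.500 ms per bit = 0.11550 s/bit; the reciprocal is 8.658 bits/s.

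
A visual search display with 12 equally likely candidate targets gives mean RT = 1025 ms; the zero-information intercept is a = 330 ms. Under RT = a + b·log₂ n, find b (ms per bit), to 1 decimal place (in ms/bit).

193.9 ms/bit

log₂(12) = 3.5850 bits.
b = (RT − a)/log₂ n = (1025 − 330) / 3.5850 = 193.865 ms/bit.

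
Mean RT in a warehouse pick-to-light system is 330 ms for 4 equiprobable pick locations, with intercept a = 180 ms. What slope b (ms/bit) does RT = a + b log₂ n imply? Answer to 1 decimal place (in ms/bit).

log₂(4) = 2 bits.
b = (RT − a)/log₂ n = (330 − 180) / 2 = 75.000 ms/bit.

75.0 ms/bit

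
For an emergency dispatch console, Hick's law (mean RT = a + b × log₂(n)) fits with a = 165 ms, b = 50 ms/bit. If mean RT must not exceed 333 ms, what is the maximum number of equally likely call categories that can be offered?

Set 165 + 50·log₂ n ≤ 333 → log₂ n ≤ (333 − 165)/50 = 3.3600.
So n ≤ 2^3.3600 = 10.267; the largest integer n is 10.

10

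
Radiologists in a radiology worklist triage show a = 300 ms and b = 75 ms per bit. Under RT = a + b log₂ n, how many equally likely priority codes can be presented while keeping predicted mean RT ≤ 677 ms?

32

Set 300 + 75·log₂ n ≤ 677 → log₂ n ≤ (677 − 300)/75 = 5.0267.
So n ≤ 2^5.0267 = 32.597; the largest integer n is 32.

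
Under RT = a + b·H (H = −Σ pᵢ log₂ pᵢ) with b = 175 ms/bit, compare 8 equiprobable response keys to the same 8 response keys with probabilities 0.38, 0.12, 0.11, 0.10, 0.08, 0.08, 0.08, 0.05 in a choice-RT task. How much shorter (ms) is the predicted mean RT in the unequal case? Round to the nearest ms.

58 ms

Equiprobable entropy H₀ = log₂ 8 = 3.0000 bits.
Skewed entropy H = −Σ pᵢ log₂ pᵢ = 2.6706 bits.
ΔRT = b·(H₀ − H) = 175 × 0.3294 = 57.64 ms.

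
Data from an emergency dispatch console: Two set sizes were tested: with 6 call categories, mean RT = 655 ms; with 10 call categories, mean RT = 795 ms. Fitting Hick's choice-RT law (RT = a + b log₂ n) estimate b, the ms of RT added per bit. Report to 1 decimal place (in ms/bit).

190.0 ms/bit

Slope: b = (795 − 655) / (log₂ 10 − log₂ 6) = 140/0.7370 = 189.968 ms/bit.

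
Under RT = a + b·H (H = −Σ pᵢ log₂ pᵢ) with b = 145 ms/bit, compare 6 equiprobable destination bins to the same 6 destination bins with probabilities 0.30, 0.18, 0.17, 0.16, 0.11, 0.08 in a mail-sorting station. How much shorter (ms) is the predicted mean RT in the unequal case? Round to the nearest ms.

Equiprobable entropy H₀ = log₂ 6 = 2.5850 bits.
Skewed entropy H = −Σ pᵢ log₂ pᵢ = 2.4658 bits.
ΔRT = b·(H₀ − H) = 145 × 0.1192 = 17.28 ms.

17 ms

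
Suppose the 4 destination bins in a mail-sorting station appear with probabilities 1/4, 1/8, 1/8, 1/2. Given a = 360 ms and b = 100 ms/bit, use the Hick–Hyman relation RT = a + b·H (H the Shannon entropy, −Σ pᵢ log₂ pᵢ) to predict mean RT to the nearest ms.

H = −Σ pᵢ log₂ pᵢ = 0.25·2 + 0.125·3 + 0.125·3 + 0.5·1 = 1.750 bits.
RT = 360 + 100 × 1.750 = 535.00 ms.

535 ms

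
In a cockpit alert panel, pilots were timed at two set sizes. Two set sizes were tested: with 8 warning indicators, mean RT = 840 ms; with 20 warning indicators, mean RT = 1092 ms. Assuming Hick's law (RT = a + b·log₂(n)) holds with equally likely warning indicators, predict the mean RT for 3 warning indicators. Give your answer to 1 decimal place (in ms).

570.3 ms

Solve the two-equation system in a and b:
  b = (1092 − 840) / (log₂ 20 − log₂ 8) = 252 / (4.3219 − 3) = 190.631 ms/bit
  a = 840 − 190.631 × 3 = 268.108 ms
Then RT(3) = 268.108 + 190.631 × log₂ 3 = 268.108 + 190.631 × 1.5850 ≈ 570.250 ms.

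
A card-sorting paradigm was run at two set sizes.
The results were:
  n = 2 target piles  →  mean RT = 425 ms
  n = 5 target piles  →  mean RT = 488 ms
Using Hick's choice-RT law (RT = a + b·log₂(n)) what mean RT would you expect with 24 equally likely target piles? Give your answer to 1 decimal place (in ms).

595.9 ms

With log₂ n on the abscissa the relation is linear; from the two conditions:
  b = (488 − 425) / (log₂ 5 − log₂ 2) = 63 / (2.3219 − 1) = 47.658 ms/bit
  a = 425 − 47.658 × 1 = 377.342 ms
Then RT(24) = 377.342 + 47.658 × log₂ 24 = 377.342 + 47.658 × 4.5850 ≈ 595.851 ms.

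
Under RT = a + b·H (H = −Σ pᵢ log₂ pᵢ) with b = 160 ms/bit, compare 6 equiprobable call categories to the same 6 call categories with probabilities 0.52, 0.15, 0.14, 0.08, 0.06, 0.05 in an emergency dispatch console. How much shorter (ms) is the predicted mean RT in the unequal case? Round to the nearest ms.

The RT saving is b·ΔH. Equiprobable H₀ = log₂(6) = 2.5850 bits; with the given probabilities H = 2.0494 bits.
b·(H₀ − H) = 160 × (2.5850 − 2.0494) = 85.69 ms.

86 ms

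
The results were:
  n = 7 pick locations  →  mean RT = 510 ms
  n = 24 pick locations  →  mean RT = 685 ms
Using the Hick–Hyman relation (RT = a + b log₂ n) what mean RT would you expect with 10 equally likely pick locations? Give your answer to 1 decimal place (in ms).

560.7 ms

Fit slope and intercept:
  b = (685 − 510) / (log₂ 24 − log₂ 7) = 175 / (4.5850 − 2.8074) = 98.447 ms/bit
  a = 510 − 98.447 × 2.8074 = 233.625 ms
Then RT(10) = 233.625 + 98.447 × log₂ 10 = 233.625 + 98.447 × 3.3219 ≈ 560.658 ms.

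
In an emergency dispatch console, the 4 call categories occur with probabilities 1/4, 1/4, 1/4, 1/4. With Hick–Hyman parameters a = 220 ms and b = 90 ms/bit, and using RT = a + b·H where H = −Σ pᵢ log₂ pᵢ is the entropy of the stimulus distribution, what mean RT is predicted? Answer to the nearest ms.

H = −Σ pᵢ log₂ pᵢ = 0.25·2 + 0.25·2 + 0.25·2 + 0.25·2 = 2.000 bits.
RT = 220 + 90 × 2.000 = 400.00 ms.

400 ms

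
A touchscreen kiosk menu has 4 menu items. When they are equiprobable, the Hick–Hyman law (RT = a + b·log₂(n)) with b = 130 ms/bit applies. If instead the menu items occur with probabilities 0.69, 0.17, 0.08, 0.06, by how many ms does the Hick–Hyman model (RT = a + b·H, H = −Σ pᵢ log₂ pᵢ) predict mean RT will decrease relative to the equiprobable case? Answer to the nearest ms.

86 ms

The RT saving is b·ΔH. Equiprobable H₀ = log₂(4) = 2.0000 bits; with the given probabilities H = 1.3390 bits.
b·(H₀ − H) = 130 × (2.0000 − 1.3390) = 85.93 ms.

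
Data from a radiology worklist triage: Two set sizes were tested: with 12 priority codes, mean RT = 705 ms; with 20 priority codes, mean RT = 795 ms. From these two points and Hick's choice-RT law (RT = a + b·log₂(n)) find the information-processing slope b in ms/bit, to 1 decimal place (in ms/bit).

b = (RT₂ − RT₁)/(log₂ n₂ − log₂ n₁) = (795 − 705)/(4.3219 − 3.5850) = 122.122 ms/bit.

122.1 ms/bit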